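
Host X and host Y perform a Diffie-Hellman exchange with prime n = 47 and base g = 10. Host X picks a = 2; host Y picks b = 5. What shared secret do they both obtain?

21

Host Y sends B = g^b mod n = 10^5 mod 47.
10^1 ≡ 10 (mod 47)
10^2 = (10^1)^2 ≡ 10^2 = 100 ≡ 6 (mod 47)
10^4 = (10^2)^2 ≡ 6^2 = 36 ≡ 36 (mod 47)
10^5 = 10^4 · 10^1 ≡ 36 · 10 ≡ 31 (mod 47).
So B = 31. Host X then computes K = B^a mod n = 31^2 mod 47.
31^1 ≡ 31 (mod 47)
31^2 = (31^1)^2 ≡ 31^2 = 961 ≡ 21 (mod 47)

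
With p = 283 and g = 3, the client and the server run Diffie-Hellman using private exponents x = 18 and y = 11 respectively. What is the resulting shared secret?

The client sends A = g^x mod p = 3^18 mod 283.
3^1 ≡ 3 (mod 283)
3^2 = (3^1)^2 ≡ 3^2 = 9 ≡ 9 (mod 283)
3^4 = (3^2)^2 ≡ 9^2 = 81 ≡ 81 (mod 283)
3^8 = (3^4)^2 ≡ 81^2 = 6561 ≡ 52 (mod 283)
3^16 = (3^8)^2 ≡ 52^2 = 2704 ≡ 157 (mod 283)
3^18 = 3^16 · 3^2 ≡ 157 · 9 ≡ 281 (mod 283).
So A = 281. The server then computes K = A^y mod p = 281^11 mod 283.
281^1 ≡ 281 (mod 283)
281^2 = (281^1)^2 ≡ 281^2 = 78961 ≡ 4 (mod 283)
281^4 = (281^2)^2 ≡ 4^2 = 16 ≡ 16 (mod 283)
281^8 = (281^4)^2 ≡ 16^2 = 256 ≡ 256 (mod 283)
281^11 = 281^8 · 281^2 · 281^1 ≡ 256 · 4 · 281 ≡ 216 (mod 283).

216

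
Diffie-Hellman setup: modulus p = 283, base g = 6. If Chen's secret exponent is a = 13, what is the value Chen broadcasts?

Public value = 6^13 mod 283.
6^1 ≡ 6 (mod 283)
6^2 = (6^1)^2 ≡ 6^2 = 36 ≡ 36 (mod 283)
6^4 = (6^2)^2 ≡ 36^2 = 1296 ≡ 164 (mod 283)
6^8 = (6^4)^2 ≡ 164^2 = 26896 ≡ 11 (mod 283)
6^13 = 6^8 · 6^4 · 6^1 ≡ 11 · 164 · 6 ≡ 70 (mod 283).

70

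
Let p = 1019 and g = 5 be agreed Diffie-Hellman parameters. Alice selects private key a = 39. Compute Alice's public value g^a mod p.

Public value = 5^39 mod 1019.
5^1 ≡ 5 (mod 1019)
5^2 = (5^1)^2 ≡ 5^2 = 25 ≡ 25 (mod 1019)
5^4 = (5^2)^2 ≡ 25^2 = 625 ≡ 625 (mod 1019)
5^8 = (5^4)^2 ≡ 625^2 = 390625 ≡ 348 (mod 1019)
5^16 = (5^8)^2 ≡ 348^2 = 121104 ≡ 862 (mod 1019)
5^32 = (5^16)^2 ≡ 862^2 = 743044 ≡ 193 (mod 1019)
5^39 = 5^32 · 5^4 · 5^2 · 5^1 ≡ 193 · 625 · 25 · 5 ≡ 1001 (mod 1019).

1001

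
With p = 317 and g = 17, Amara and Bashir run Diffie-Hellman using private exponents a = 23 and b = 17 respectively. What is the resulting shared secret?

Amara sends A = g^a mod p = 17^23 mod 317.
17^1 ≡ 17 (mod 317)
17^2 = (17^1)^2 ≡ 17^2 = 289 ≡ 289 (mod 317)
17^4 = (17^2)^2 ≡ 289^2 = 83521 ≡ 150 (mod 317)
17^8 = (17^4)^2 ≡ 150^2 = 22500 ≡ 310 (mod 317)
17^16 = (17^8)^2 ≡ 310^2 = 96100 ≡ 49 (mod 317)
17^23 = 17^16 · 17^4 · 17^2 · 17^1 ≡ 49 · 150 · 289 · 17 ≡ 129 (mod 317).
So A = 129. Bashir then computes K = A^b mod p = 129^17 mod 317.
129^1 ≡ 129 (mod 317)
129^2 = (129^1)^2 ≡ 129^2 = 16641 ≡ 157 (mod 317)
129^4 = (129^2)^2 ≡ 157^2 = 24649 ≡ 240 (mod 317)
129^8 = (129^4)^2 ≡ 240^2 = 57600 ≡ 223 (mod 317)
129^16 = (129^8)^2 ≡ 223^2 = 49729 ≡ 277 (mod 317)
129^17 = 129^16 · 129^1 ≡ 277 · 129 ≡ 229 (mod 317).

229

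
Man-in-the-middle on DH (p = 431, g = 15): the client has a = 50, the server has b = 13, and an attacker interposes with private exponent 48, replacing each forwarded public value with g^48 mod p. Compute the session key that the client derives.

The client receives an attacker's public value M = 15^48 mod 431 instead of the honest one.
15^1 ≡ 15 (mod 431)
15^2 = (15^1)^2 ≡ 15^2 = 225 ≡ 225 (mod 431)
15^4 = (15^2)^2 ≡ 225^2 = 50625 ≡ 198 (mod 431)
15^8 = (15^4)^2 ≡ 198^2 = 39204 ≡ 414 (mod 431)
15^16 = (15^8)^2 ≡ 414^2 = 171396 ≡ 289 (mod 431)
15^32 = (15^16)^2 ≡ 289^2 = 83521 ≡ 338 (mod 431)
15^48 = 15^32 · 15^16 ≡ 338 · 289 ≡ 276 (mod 431).
So M = 276. The client computes K = M^50 mod 431.
276^1 ≡ 276 (mod 431)
276^2 = (276^1)^2 ≡ 276^2 = 76176 ≡ 320 (mod 431)
276^4 = (276^2)^2 ≡ 320^2 = 102400 ≡ 253 (mod 431)
276^8 = (276^4)^2 ≡ 253^2 = 64009 ≡ 221 (mod 431)
276^16 = (276^8)^2 ≡ 221^2 = 48841 ≡ 138 (mod 431)
276^32 = (276^16)^2 ≡ 138^2 = 19044 ≡ 80 (mod 431)
276^50 = 276^32 · 276^16 · 276^2 ≡ 80 · 138 · 320 ≡ 324 (mod 431).

324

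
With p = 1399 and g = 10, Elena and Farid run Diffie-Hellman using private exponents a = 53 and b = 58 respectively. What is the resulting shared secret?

Farid sends B = g^b mod p = 10^58 mod 1399.
10^1 ≡ 10 (mod 1399)
10^2 = (10^1)^2 ≡ 10^2 = 100 ≡ 100 (mod 1399)
10^4 = (10^2)^2 ≡ 100^2 = 10000 ≡ 207 (mod 1399)
10^8 = (10^4)^2 ≡ 207^2 = 42849 ≡ 879 (mod 1399)
10^16 = (10^8)^2 ≡ 879^2 = 772641 ≡ 393 (mod 1399)
10^32 = (10^16)^2 ≡ 393^2 = 154449 ≡ 559 (mod 1399)
10^58 = 10^32 · 10^16 · 10^8 · 10^2 ≡ 559 · 393 · 879 · 100 ≡ 764 (mod 1399).
So B = 764. Elena then computes K = B^a mod p = 764^53 mod 1399.
764^1 ≡ 764 (mod 1399)
764^2 = (764^1)^2 ≡ 764^2 = 583696 ≡ 313 (mod 1399)
764^4 = (764^2)^2 ≡ 313^2 = 97969 ≡ 39 (mod 1399)
764^8 = (764^4)^2 ≡ 39^2 = 1521 ≡ 122 (mod 1399)
764^16 = (764^8)^2 ≡ 122^2 = 14884 ≡ 894 (mod 1399)
764^32 = (764^16)^2 ≡ 894^2 = 799236 ≡ 407 (mod 1399)
764^53 = 764^32 · 764^16 · 764^4 · 764^1 ≡ 407 · 894 · 39 · 764 ≡ 241 (mod 1399).

241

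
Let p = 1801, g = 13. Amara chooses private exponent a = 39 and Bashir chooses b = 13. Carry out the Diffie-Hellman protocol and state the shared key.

Amara sends A = g^a mod p = 13^39 mod 1801.
13^1 ≡ 13 (mod 1801)
13^2 = (13^1)^2 ≡ 13^2 = 169 ≡ 169 (mod 1801)
13^4 = (13^2)^2 ≡ 169^2 = 28561 ≡ 1546 (mod 1801)
13^8 = (13^4)^2 ≡ 1546^2 = 2390116 ≡ 189 (mod 1801)
13^16 = (13^8)^2 ≡ 189^2 = 35721 ≡ 1502 (mod 1801)
13^32 = (13^16)^2 ≡ 1502^2 = 2256004 ≡ 1152 (mod 1801)
13^39 = 13^32 · 13^4 · 13^2 · 13^1 ≡ 1152 · 1546 · 169 · 13 ≡ 1232 (mod 1801).
So A = 1232. Bashir then computes K = A^b mod p = 1232^13 mod 1801.
1232^1 ≡ 1232 (mod 1801)
1232^2 = (1232^1)^2 ≡ 1232^2 = 1517824 ≡ 1382 (mod 1801)
1232^4 = (1232^2)^2 ≡ 1382^2 = 1909924 ≡ 864 (mod 1801)
1232^8 = (1232^4)^2 ≡ 864^2 = 746496 ≡ 882 (mod 1801)
1232^13 = 1232^8 · 1232^4 · 1232^1 ≡ 882 · 864 · 1232 ≡ 1647 (mod 1801).

1647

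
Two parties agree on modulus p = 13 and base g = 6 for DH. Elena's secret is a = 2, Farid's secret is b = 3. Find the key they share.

Farid sends B = g^b mod p = 6^3 mod 13.
6^1 ≡ 6 (mod 13)
6^2 = (6^1)^2 ≡ 6^2 = 36 ≡ 10 (mod 13)
6^3 = 6^2 · 6^1 ≡ 10 · 6 ≡ 8 (mod 13).
So B = 8. Elena then computes K = B^a mod p = 8^2 mod 13.
8^1 ≡ 8 (mod 13)
8^2 = (8^1)^2 ≡ 8^2 = 64 ≡ 12 (mod 13)

12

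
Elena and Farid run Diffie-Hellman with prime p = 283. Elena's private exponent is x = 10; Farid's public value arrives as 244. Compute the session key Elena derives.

250

Shared key K = 244^10 mod 283.
244^1 ≡ 244 (mod 283)
244^2 = (244^1)^2 ≡ 244^2 = 59536 ≡ 106 (mod 283)
244^4 = (244^2)^2 ≡ 106^2 = 11236 ≡ 199 (mod 283)
244^8 = (244^4)^2 ≡ 199^2 = 39601 ≡ 264 (mod 283)
244^10 = 244^8 · 244^2 ≡ 264 · 106 ≡ 250 (mod 283).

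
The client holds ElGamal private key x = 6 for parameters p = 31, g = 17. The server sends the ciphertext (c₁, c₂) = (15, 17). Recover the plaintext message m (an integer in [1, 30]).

3

Shared mask s = c₁^x mod p = 15^6 mod 31.
15^1 ≡ 15 (mod 31)
15^2 = (15^1)^2 ≡ 15^2 = 225 ≡ 8 (mod 31)
15^4 = (15^2)^2 ≡ 8^2 = 64 ≡ 2 (mod 31)
15^6 = 15^4 · 15^2 ≡ 2 · 8 ≡ 16 (mod 31).
So s = 16; s⁻¹ ≡ 2 (mod 31).
m = c₂ · s⁻¹ mod 31 = 17 · 2 mod 31 = 3.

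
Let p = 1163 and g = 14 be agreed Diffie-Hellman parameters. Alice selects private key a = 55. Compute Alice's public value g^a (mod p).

Public value = 14^55 (mod 1163).
14^1 ≡ 14 (mod 1163)
14^2 = (14^1)^2 ≡ 14^2 = 196 ≡ 196 (mod 1163)
14^4 = (14^2)^2 ≡ 196^2 = 38416 ≡ 37 (mod 1163)
14^8 = (14^4)^2 ≡ 37^2 = 1369 ≡ 206 (mod 1163)
14^16 = (14^8)^2 ≡ 206^2 = 42436 ≡ 568 (mod 1163)
14^32 = (14^16)^2 ≡ 568^2 = 322624 ≡ 473 (mod 1163)
14^55 = 14^32 · 14^16 · 14^4 · 14^2 · 14^1 ≡ 473 · 568 · 37 · 196 · 14 ≡ 328 (mod 1163).

328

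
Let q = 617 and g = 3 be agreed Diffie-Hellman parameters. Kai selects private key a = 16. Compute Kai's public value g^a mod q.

482

Public value = 3^16 mod 617.
3^1 ≡ 3 (mod 617)
3^2 = (3^1)^2 ≡ 3^2 = 9 ≡ 9 (mod 617)
3^4 = (3^2)^2 ≡ 9^2 = 81 ≡ 81 (mod 617)
3^8 = (3^4)^2 ≡ 81^2 = 6561 ≡ 391 (mod 617)
3^16 = (3^8)^2 ≡ 391^2 = 152881 ≡ 482 (mod 617)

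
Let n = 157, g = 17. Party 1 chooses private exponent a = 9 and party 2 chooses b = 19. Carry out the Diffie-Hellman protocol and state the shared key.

Party 1 sends A = g^a mod n = 17^9 mod 157.
17^1 ≡ 17 (mod 157)
17^2 = (17^1)^2 ≡ 17^2 = 289 ≡ 132 (mod 157)
17^4 = (17^2)^2 ≡ 132^2 = 17424 ≡ 154 (mod 157)
17^8 = (17^4)^2 ≡ 154^2 = 23716 ≡ 9 (mod 157)
17^9 = 17^8 · 17^1 ≡ 9 · 17 ≡ 153 (mod 157).
So A = 153. Party 2 then computes K = A^b mod n = 153^19 mod 157.
153^1 ≡ 153 (mod 157)
153^2 = (153^1)^2 ≡ 153^2 = 23409 ≡ 16 (mod 157)
153^4 = (153^2)^2 ≡ 16^2 = 256 ≡ 99 (mod 157)
153^8 = (153^4)^2 ≡ 99^2 = 9801 ≡ 67 (mod 157)
153^16 = (153^8)^2 ≡ 67^2 = 4489 ≡ 93 (mod 157)
153^19 = 153^16 · 153^2 · 153^1 ≡ 93 · 16 · 153 ≡ 14 (mod 157).

14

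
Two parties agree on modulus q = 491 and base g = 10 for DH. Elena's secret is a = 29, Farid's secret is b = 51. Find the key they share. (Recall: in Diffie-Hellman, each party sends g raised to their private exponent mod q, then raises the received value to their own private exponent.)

Elena sends A = g^a mod q = 10^29 mod 491.
10^1 ≡ 10 (mod 491)
10^2 = (10^1)^2 ≡ 10^2 = 100 ≡ 100 (mod 491)
10^4 = (10^2)^2 ≡ 100^2 = 10000 ≡ 180 (mod 491)
10^8 = (10^4)^2 ≡ 180^2 = 32400 ≡ 485 (mod 491)
10^16 = (10^8)^2 ≡ 485^2 = 235225 ≡ 36 (mod 491)
10^29 = 10^16 · 10^8 · 10^4 · 10^1 ≡ 36 · 485 · 180 · 10 ≡ 72 (mod 491).
So A = 72. Farid then computes K = A^b mod q = 72^51 mod 491.
72^1 ≡ 72 (mod 491)
72^2 = (72^1)^2 ≡ 72^2 = 5184 ≡ 274 (mod 491)
72^4 = (72^2)^2 ≡ 274^2 = 75076 ≡ 444 (mod 491)
72^8 = (72^4)^2 ≡ 444^2 = 197136 ≡ 245 (mod 491)
72^16 = (72^8)^2 ≡ 245^2 = 60025 ≡ 123 (mod 491)
72^32 = (72^16)^2 ≡ 123^2 = 15129 ≡ 399 (mod 491)
72^51 = 72^32 · 72^16 · 72^2 · 72^1 ≡ 399 · 123 · 274 · 72 ≡ 431 (mod 491).

431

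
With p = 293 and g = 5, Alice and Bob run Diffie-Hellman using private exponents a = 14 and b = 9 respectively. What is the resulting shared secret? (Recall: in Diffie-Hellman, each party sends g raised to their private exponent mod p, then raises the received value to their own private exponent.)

212

Alice sends A = g^a mod p = 5^14 mod 293.
5^1 ≡ 5 (mod 293)
5^2 = (5^1)^2 ≡ 5^2 = 25 ≡ 25 (mod 293)
5^4 = (5^2)^2 ≡ 25^2 = 625 ≡ 39 (mod 293)
5^8 = (5^4)^2 ≡ 39^2 = 1521 ≡ 56 (mod 293)
5^14 = 5^8 · 5^4 · 5^2 ≡ 56 · 39 · 25 ≡ 102 (mod 293).
So A = 102. Bob then computes K = A^b mod p = 102^9 mod 293.
102^1 ≡ 102 (mod 293)
102^2 = (102^1)^2 ≡ 102^2 = 10404 ≡ 149 (mod 293)
102^4 = (102^2)^2 ≡ 149^2 = 22201 ≡ 226 (mod 293)
102^8 = (102^4)^2 ≡ 226^2 = 51076 ≡ 94 (mod 293)
102^9 = 102^8 · 102^1 ≡ 94 · 102 ≡ 212 (mod 293).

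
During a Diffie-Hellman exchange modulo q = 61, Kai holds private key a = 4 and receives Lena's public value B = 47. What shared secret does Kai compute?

47

Shared key K = 47^4 mod 61.
47^1 ≡ 47 (mod 61)
47^2 = (47^1)^2 ≡ 47^2 = 2209 ≡ 13 (mod 61)
47^4 = (47^2)^2 ≡ 13^2 = 169 ≡ 47 (mod 61)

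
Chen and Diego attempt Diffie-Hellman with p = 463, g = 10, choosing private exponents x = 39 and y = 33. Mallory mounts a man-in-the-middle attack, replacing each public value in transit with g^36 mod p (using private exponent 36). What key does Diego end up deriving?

Diego receives Mallory's public value M = 10^36 mod 463 instead of the honest one.
10^1 ≡ 10 (mod 463)
10^2 = (10^1)^2 ≡ 10^2 = 100 ≡ 100 (mod 463)
10^4 = (10^2)^2 ≡ 100^2 = 10000 ≡ 277 (mod 463)
10^8 = (10^4)^2 ≡ 277^2 = 76729 ≡ 334 (mod 463)
10^16 = (10^8)^2 ≡ 334^2 = 111556 ≡ 436 (mod 463)
10^32 = (10^16)^2 ≡ 436^2 = 190096 ≡ 266 (mod 463)
10^36 = 10^32 · 10^4 ≡ 266 · 277 ≡ 65 (mod 463).
So M = 65. Diego computes K = M^33 mod 463.
65^1 ≡ 65 (mod 463)
65^2 = (65^1)^2 ≡ 65^2 = 4225 ≡ 58 (mod 463)
65^4 = (65^2)^2 ≡ 58^2 = 3364 ≡ 123 (mod 463)
65^8 = (65^4)^2 ≡ 123^2 = 15129 ≡ 313 (mod 463)
65^16 = (65^8)^2 ≡ 313^2 = 97969 ≡ 276 (mod 463)
65^32 = (65^16)^2 ≡ 276^2 = 76176 ≡ 244 (mod 463)
65^33 = 65^32 · 65^1 ≡ 244 · 65 ≡ 118 (mod 463).

118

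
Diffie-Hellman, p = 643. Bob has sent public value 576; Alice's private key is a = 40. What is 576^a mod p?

131

Shared key K = 576^40 mod 643.
576^1 ≡ 576 (mod 643)
576^2 = (576^1)^2 ≡ 576^2 = 331776 ≡ 631 (mod 643)
576^4 = (576^2)^2 ≡ 631^2 = 398161 ≡ 144 (mod 643)
576^8 = (576^4)^2 ≡ 144^2 = 20736 ≡ 160 (mod 643)
576^16 = (576^8)^2 ≡ 160^2 = 25600 ≡ 523 (mod 643)
576^32 = (576^16)^2 ≡ 523^2 = 273529 ≡ 254 (mod 643)
576^40 = 576^32 · 576^8 ≡ 254 · 160 ≡ 131 (mod 643).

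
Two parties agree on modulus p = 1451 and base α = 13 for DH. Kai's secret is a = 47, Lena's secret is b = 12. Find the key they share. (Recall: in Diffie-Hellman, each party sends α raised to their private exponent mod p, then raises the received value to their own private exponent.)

Kai sends A = α^a mod p = 13^47 mod 1451.
13^1 ≡ 13 (mod 1451)
13^2 = (13^1)^2 ≡ 13^2 = 169 ≡ 169 (mod 1451)
13^4 = (13^2)^2 ≡ 169^2 = 28561 ≡ 992 (mod 1451)
13^8 = (13^4)^2 ≡ 992^2 = 984064 ≡ 286 (mod 1451)
13^16 = (13^8)^2 ≡ 286^2 = 81796 ≡ 540 (mod 1451)
13^32 = (13^16)^2 ≡ 540^2 = 291600 ≡ 1400 (mod 1451)
13^47 = 13^32 · 13^8 · 13^4 · 13^2 · 13^1 ≡ 1400 · 286 · 992 · 169 · 13 ≡ 1230 (mod 1451).
So A = 1230. Lena then computes K = A^b mod p = 1230^12 mod 1451.
1230^1 ≡ 1230 (mod 1451)
1230^2 = (1230^1)^2 ≡ 1230^2 = 1512900 ≡ 958 (mod 1451)
1230^4 = (1230^2)^2 ≡ 958^2 = 917764 ≡ 732 (mod 1451)
1230^8 = (1230^4)^2 ≡ 732^2 = 535824 ≡ 405 (mod 1451)
1230^12 = 1230^8 · 1230^4 ≡ 405 · 732 ≡ 456 (mod 1451).

456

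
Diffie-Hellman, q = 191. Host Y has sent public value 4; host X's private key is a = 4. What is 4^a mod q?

65

Shared key K = 4^4 mod 191.
4^1 ≡ 4 (mod 191)
4^2 = (4^1)^2 ≡ 4^2 = 16 ≡ 16 (mod 191)
4^4 = (4^2)^2 ≡ 16^2 = 256 ≡ 65 (mod 191)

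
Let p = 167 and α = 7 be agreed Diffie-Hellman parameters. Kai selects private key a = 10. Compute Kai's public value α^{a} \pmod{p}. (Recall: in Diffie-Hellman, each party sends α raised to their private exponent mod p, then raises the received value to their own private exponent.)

93

Public value = 7^{10} \pmod{167}.
7^1 ≡ 7 (mod 167)
7^2 = (7^1)^2 ≡ 7^2 = 49 ≡ 49 (mod 167)
7^4 = (7^2)^2 ≡ 49^2 = 2401 ≡ 63 (mod 167)
7^8 = (7^4)^2 ≡ 63^2 = 3969 ≡ 128 (mod 167)
7^10 = 7^8 · 7^2 ≡ 128 · 49 ≡ 93 (mod 167).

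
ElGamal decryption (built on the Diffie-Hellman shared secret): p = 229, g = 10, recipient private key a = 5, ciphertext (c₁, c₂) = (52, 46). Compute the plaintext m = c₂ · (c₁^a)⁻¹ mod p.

140

Shared mask s = c₁^a mod p = 52^5 mod 229.
52^1 ≡ 52 (mod 229)
52^2 = (52^1)^2 ≡ 52^2 = 2704 ≡ 185 (mod 229)
52^4 = (52^2)^2 ≡ 185^2 = 34225 ≡ 104 (mod 229)
52^5 = 52^4 · 52^1 ≡ 104 · 52 ≡ 141 (mod 229).
So s = 141; s⁻¹ ≡ 13 (mod 229).
m = c₂ · s⁻¹ mod 229 = 46 · 13 mod 229 = 140.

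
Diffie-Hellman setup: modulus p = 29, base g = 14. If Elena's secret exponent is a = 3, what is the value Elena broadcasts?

18

Public value = 14^3 mod 29.
14^1 ≡ 14 (mod 29)
14^2 = (14^1)^2 ≡ 14^2 = 196 ≡ 22 (mod 29)
14^3 = 14^2 · 14^1 ≡ 22 · 14 ≡ 18 (mod 29).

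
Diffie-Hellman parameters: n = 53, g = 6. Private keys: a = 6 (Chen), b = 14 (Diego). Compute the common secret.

Chen sends A = g^a mod n = 6^6 mod 53.
6^1 ≡ 6 (mod 53)
6^2 = (6^1)^2 ≡ 6^2 = 36 ≡ 36 (mod 53)
6^4 = (6^2)^2 ≡ 36^2 = 1296 ≡ 24 (mod 53)
6^6 = 6^4 · 6^2 ≡ 24 · 36 ≡ 16 (mod 53).
So A = 16. Diego then computes K = A^b mod n = 16^14 mod 53.
16^1 ≡ 16 (mod 53)
16^2 = (16^1)^2 ≡ 16^2 = 256 ≡ 44 (mod 53)
16^4 = (16^2)^2 ≡ 44^2 = 1936 ≡ 28 (mod 53)
16^8 = (16^4)^2 ≡ 28^2 = 784 ≡ 42 (mod 53)
16^14 = 16^8 · 16^4 · 16^2 ≡ 42 · 28 · 44 ≡ 16 (mod 53).

16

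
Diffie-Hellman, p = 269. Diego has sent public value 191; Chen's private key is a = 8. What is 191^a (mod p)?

Shared key K = 191^8 mod 269.
191^1 ≡ 191 (mod 269)
191^2 = (191^1)^2 ≡ 191^2 = 36481 ≡ 166 (mod 269)
191^4 = (191^2)^2 ≡ 166^2 = 27556 ≡ 118 (mod 269)
191^8 = (191^4)^2 ≡ 118^2 = 13924 ≡ 205 (mod 269)

205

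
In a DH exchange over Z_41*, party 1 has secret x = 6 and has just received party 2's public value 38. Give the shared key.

32

Shared key K = 38^6 mod 41.
38^1 ≡ 38 (mod 41)
38^2 = (38^1)^2 ≡ 38^2 = 1444 ≡ 9 (mod 41)
38^4 = (38^2)^2 ≡ 9^2 = 81 ≡ 40 (mod 41)
38^6 = 38^4 · 38^2 ≡ 40 · 9 ≡ 32 (mod 41).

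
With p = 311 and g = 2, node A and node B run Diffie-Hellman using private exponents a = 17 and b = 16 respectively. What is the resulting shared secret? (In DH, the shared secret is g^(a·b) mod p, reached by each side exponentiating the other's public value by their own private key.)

60

Node A sends A = g^a mod p = 2^17 mod 311.
2^1 ≡ 2 (mod 311)
2^2 = (2^1)^2 ≡ 2^2 = 4 ≡ 4 (mod 311)
2^4 = (2^2)^2 ≡ 4^2 = 16 ≡ 16 (mod 311)
2^8 = (2^4)^2 ≡ 16^2 = 256 ≡ 256 (mod 311)
2^16 = (2^8)^2 ≡ 256^2 = 65536 ≡ 226 (mod 311)
2^17 = 2^16 · 2^1 ≡ 226 · 2 ≡ 141 (mod 311).
So A = 141. Node B then computes K = A^b mod p = 141^16 mod 311.
141^1 ≡ 141 (mod 311)
141^2 = (141^1)^2 ≡ 141^2 = 19881 ≡ 288 (mod 311)
141^4 = (141^2)^2 ≡ 288^2 = 82944 ≡ 218 (mod 311)
141^8 = (141^4)^2 ≡ 218^2 = 47524 ≡ 252 (mod 311)
141^16 = (141^8)^2 ≡ 252^2 = 63504 ≡ 60 (mod 311)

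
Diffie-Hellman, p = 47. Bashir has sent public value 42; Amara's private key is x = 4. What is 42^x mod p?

14

Shared key K = 42^4 mod 47.
42^1 ≡ 42 (mod 47)
42^2 = (42^1)^2 ≡ 42^2 = 1764 ≡ 25 (mod 47)
42^4 = (42^2)^2 ≡ 25^2 = 625 ≡ 14 (mod 47)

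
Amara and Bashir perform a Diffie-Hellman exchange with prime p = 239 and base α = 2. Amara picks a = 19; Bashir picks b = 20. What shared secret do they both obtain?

186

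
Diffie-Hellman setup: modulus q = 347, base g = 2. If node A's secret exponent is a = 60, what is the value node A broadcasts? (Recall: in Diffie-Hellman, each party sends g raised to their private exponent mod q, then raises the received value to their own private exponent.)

249

Public value = 2^60 mod 347.
2^1 ≡ 2 (mod 347)
2^2 = (2^1)^2 ≡ 2^2 = 4 ≡ 4 (mod 347)
2^4 = (2^2)^2 ≡ 4^2 = 16 ≡ 16 (mod 347)
2^8 = (2^4)^2 ≡ 16^2 = 256 ≡ 256 (mod 347)
2^16 = (2^8)^2 ≡ 256^2 = 65536 ≡ 300 (mod 347)
2^32 = (2^16)^2 ≡ 300^2 = 90000 ≡ 127 (mod 347)
2^60 = 2^32 · 2^16 · 2^8 · 2^4 ≡ 127 · 300 · 256 · 16 ≡ 249 (mod 347).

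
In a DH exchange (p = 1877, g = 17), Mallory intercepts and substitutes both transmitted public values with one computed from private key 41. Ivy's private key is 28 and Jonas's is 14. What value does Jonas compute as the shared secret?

273

Jonas receives Mallory's public value M = 17^41 mod 1877 instead of the honest one.
17^1 ≡ 17 (mod 1877)
17^2 = (17^1)^2 ≡ 17^2 = 289 ≡ 289 (mod 1877)
17^4 = (17^2)^2 ≡ 289^2 = 83521 ≡ 933 (mod 1877)
17^8 = (17^4)^2 ≡ 933^2 = 870489 ≡ 1438 (mod 1877)
17^16 = (17^8)^2 ≡ 1438^2 = 2067844 ≡ 1267 (mod 1877)
17^32 = (17^16)^2 ≡ 1267^2 = 1605289 ≡ 454 (mod 1877)
17^41 = 17^32 · 17^8 · 17^1 ≡ 454 · 1438 · 17 ≡ 1660 (mod 1877).
So M = 1660. Jonas computes K = M^14 mod 1877.
1660^1 ≡ 1660 (mod 1877)
1660^2 = (1660^1)^2 ≡ 1660^2 = 2755600 ≡ 164 (mod 1877)
1660^4 = (1660^2)^2 ≡ 164^2 = 26896 ≡ 618 (mod 1877)
1660^8 = (1660^4)^2 ≡ 618^2 = 381924 ≡ 893 (mod 1877)
1660^14 = 1660^8 · 1660^4 · 1660^2 ≡ 893 · 618 · 164 ≡ 273 (mod 1877).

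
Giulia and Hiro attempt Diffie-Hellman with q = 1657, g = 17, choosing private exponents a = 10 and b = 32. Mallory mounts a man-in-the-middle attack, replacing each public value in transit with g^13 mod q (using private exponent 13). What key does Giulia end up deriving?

Giulia receives Mallory's public value M = 17^13 mod 1657 instead of the honest one.
17^1 ≡ 17 (mod 1657)
17^2 = (17^1)^2 ≡ 17^2 = 289 ≡ 289 (mod 1657)
17^4 = (17^2)^2 ≡ 289^2 = 83521 ≡ 671 (mod 1657)
17^8 = (17^4)^2 ≡ 671^2 = 450241 ≡ 1194 (mod 1657)
17^13 = 17^8 · 17^4 · 17^1 ≡ 1194 · 671 · 17 ≡ 1075 (mod 1657).
So M = 1075. Giulia computes K = M^10 mod 1657.
1075^1 ≡ 1075 (mod 1657)
1075^2 = (1075^1)^2 ≡ 1075^2 = 1155625 ≡ 696 (mod 1657)
1075^4 = (1075^2)^2 ≡ 696^2 = 484416 ≡ 572 (mod 1657)
1075^8 = (1075^4)^2 ≡ 572^2 = 327184 ≡ 755 (mod 1657)
1075^10 = 1075^8 · 1075^2 ≡ 755 · 696 ≡ 211 (mod 1657).

211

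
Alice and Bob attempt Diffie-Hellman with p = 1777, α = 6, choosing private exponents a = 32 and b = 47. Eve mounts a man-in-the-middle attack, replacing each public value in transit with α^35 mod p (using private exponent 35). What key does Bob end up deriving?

Bob receives Eve's public value M = 6^35 mod 1777 instead of the honest one.
6^1 ≡ 6 (mod 1777)
6^2 = (6^1)^2 ≡ 6^2 = 36 ≡ 36 (mod 1777)
6^4 = (6^2)^2 ≡ 36^2 = 1296 ≡ 1296 (mod 1777)
6^8 = (6^4)^2 ≡ 1296^2 = 1679616 ≡ 351 (mod 1777)
6^16 = (6^8)^2 ≡ 351^2 = 123201 ≡ 588 (mod 1777)
6^32 = (6^16)^2 ≡ 588^2 = 345744 ≡ 1006 (mod 1777)
6^35 = 6^32 · 6^2 · 6^1 ≡ 1006 · 36 · 6 ≡ 502 (mod 1777).
So M = 502. Bob computes K = M^47 mod 1777.
502^1 ≡ 502 (mod 1777)
502^2 = (502^1)^2 ≡ 502^2 = 252004 ≡ 1447 (mod 1777)
502^4 = (502^2)^2 ≡ 1447^2 = 2093809 ≡ 503 (mod 1777)
502^8 = (502^4)^2 ≡ 503^2 = 253009 ≡ 675 (mod 1777)
502^16 = (502^8)^2 ≡ 675^2 = 455625 ≡ 713 (mod 1777)
502^32 = (502^16)^2 ≡ 713^2 = 508369 ≡ 147 (mod 1777)
502^47 = 502^32 · 502^8 · 502^4 · 502^2 · 502^1 ≡ 147 · 675 · 503 · 1447 · 502 ≡ 361 (mod 1777).

361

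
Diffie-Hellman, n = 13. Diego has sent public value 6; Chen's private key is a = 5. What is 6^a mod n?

2

Shared key K = 6^5 mod 13.
6^1 ≡ 6 (mod 13)
6^2 = (6^1)^2 ≡ 6^2 = 36 ≡ 10 (mod 13)
6^4 = (6^2)^2 ≡ 10^2 = 100 ≡ 9 (mod 13)
6^5 = 6^4 · 6^1 ≡ 9 · 6 ≡ 2 (mod 13).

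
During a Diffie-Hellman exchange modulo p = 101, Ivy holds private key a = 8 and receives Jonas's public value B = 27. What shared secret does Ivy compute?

Shared key K = 27^8 mod 101.
27^1 ≡ 27 (mod 101)
27^2 = (27^1)^2 ≡ 27^2 = 729 ≡ 22 (mod 101)
27^4 = (27^2)^2 ≡ 22^2 = 484 ≡ 80 (mod 101)
27^8 = (27^4)^2 ≡ 80^2 = 6400 ≡ 37 (mod 101)

37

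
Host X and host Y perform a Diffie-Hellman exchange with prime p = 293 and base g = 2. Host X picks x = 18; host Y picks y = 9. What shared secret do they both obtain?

96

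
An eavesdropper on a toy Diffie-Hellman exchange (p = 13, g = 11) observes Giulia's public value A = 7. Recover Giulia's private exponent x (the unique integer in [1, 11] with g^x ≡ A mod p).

5

Try successive powers of 11 modulo 13:
11^1 ≡ 11
11^2 ≡ 4
11^3 ≡ 5
11^4 ≡ 3
11^5 ≡ 7
Found: x = 5.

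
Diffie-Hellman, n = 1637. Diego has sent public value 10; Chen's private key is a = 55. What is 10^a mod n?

1300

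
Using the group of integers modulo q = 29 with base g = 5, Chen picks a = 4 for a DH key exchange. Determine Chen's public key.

16

Public value = 5^4 mod 29.
5^1 ≡ 5 (mod 29)
5^2 = (5^1)^2 ≡ 5^2 = 25 ≡ 25 (mod 29)
5^4 = (5^2)^2 ≡ 25^2 = 625 ≡ 16 (mod 29)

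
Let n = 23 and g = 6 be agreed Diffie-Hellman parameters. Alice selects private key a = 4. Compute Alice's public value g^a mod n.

8

Public value = 6^4 mod 23.
6^1 ≡ 6 (mod 23)
6^2 = (6^1)^2 ≡ 6^2 = 36 ≡ 13 (mod 23)
6^4 = (6^2)^2 ≡ 13^2 = 169 ≡ 8 (mod 23)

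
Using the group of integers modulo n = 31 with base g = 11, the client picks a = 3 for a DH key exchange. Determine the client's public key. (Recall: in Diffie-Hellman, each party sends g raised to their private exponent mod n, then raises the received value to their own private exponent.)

Public value = 11^3 mod 31.
11^1 ≡ 11 (mod 31)
11^2 = (11^1)^2 ≡ 11^2 = 121 ≡ 28 (mod 31)
11^3 = 11^2 · 11^1 ≡ 28 · 11 ≡ 29 (mod 31).

29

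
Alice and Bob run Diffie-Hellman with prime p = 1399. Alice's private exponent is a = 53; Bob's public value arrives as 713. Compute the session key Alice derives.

570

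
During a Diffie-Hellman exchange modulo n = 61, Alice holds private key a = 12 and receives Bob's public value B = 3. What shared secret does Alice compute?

9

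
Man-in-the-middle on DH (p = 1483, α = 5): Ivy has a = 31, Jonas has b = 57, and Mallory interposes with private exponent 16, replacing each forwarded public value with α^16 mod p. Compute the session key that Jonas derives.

Jonas receives Mallory's public value M = 5^16 mod 1483 instead of the honest one.
5^1 ≡ 5 (mod 1483)
5^2 = (5^1)^2 ≡ 5^2 = 25 ≡ 25 (mod 1483)
5^4 = (5^2)^2 ≡ 25^2 = 625 ≡ 625 (mod 1483)
5^8 = (5^4)^2 ≡ 625^2 = 390625 ≡ 596 (mod 1483)
5^16 = (5^8)^2 ≡ 596^2 = 355216 ≡ 779 (mod 1483)
So M = 779. Jonas computes K = M^57 mod 1483.
779^1 ≡ 779 (mod 1483)
779^2 = (779^1)^2 ≡ 779^2 = 606841 ≡ 294 (mod 1483)
779^4 = (779^2)^2 ≡ 294^2 = 86436 ≡ 422 (mod 1483)
779^8 = (779^4)^2 ≡ 422^2 = 178084 ≡ 124 (mod 1483)
779^16 = (779^8)^2 ≡ 124^2 = 15376 ≡ 546 (mod 1483)
779^32 = (779^16)^2 ≡ 546^2 = 298116 ≡ 33 (mod 1483)
779^57 = 779^32 · 779^16 · 779^8 · 779^1 ≡ 33 · 546 · 124 · 779 ≡ 132 (mod 1483).

132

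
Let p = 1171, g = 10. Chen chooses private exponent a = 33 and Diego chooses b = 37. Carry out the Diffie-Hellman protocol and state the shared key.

328

Diego sends B = g^b mod p = 10^37 mod 1171.
10^1 ≡ 10 (mod 1171)
10^2 = (10^1)^2 ≡ 10^2 = 100 ≡ 100 (mod 1171)
10^4 = (10^2)^2 ≡ 100^2 = 10000 ≡ 632 (mod 1171)
10^8 = (10^4)^2 ≡ 632^2 = 399424 ≡ 113 (mod 1171)
10^16 = (10^8)^2 ≡ 113^2 = 12769 ≡ 1059 (mod 1171)
10^32 = (10^16)^2 ≡ 1059^2 = 1121481 ≡ 834 (mod 1171)
10^37 = 10^32 · 10^4 · 10^1 ≡ 834 · 632 · 10 ≡ 209 (mod 1171).
So B = 209. Chen then computes K = B^a mod p = 209^33 mod 1171.
209^1 ≡ 209 (mod 1171)
209^2 = (209^1)^2 ≡ 209^2 = 43681 ≡ 354 (mod 1171)
209^4 = (209^2)^2 ≡ 354^2 = 125316 ≡ 19 (mod 1171)
209^8 = (209^4)^2 ≡ 19^2 = 361 ≡ 361 (mod 1171)
209^16 = (209^8)^2 ≡ 361^2 = 130321 ≡ 340 (mod 1171)
209^32 = (209^16)^2 ≡ 340^2 = 115600 ≡ 842 (mod 1171)
209^33 = 209^32 · 209^1 ≡ 842 · 209 ≡ 328 (mod 1171).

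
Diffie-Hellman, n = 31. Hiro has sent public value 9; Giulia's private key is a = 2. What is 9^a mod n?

19

Shared key K = 9^2 mod 31.
9^1 ≡ 9 (mod 31)
9^2 = (9^1)^2 ≡ 9^2 = 81 ≡ 19 (mod 31)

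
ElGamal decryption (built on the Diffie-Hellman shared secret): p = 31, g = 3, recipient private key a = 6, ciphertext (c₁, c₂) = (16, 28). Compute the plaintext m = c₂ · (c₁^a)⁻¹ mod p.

25

Shared mask s = c₁^a mod p = 16^6 mod 31.
16^1 ≡ 16 (mod 31)
16^2 = (16^1)^2 ≡ 16^2 = 256 ≡ 8 (mod 31)
16^4 = (16^2)^2 ≡ 8^2 = 64 ≡ 2 (mod 31)
16^6 = 16^4 · 16^2 ≡ 2 · 8 ≡ 16 (mod 31).
So s = 16; s⁻¹ ≡ 2 (mod 31).
m = c₂ · s⁻¹ mod 31 = 28 · 2 mod 31 = 25.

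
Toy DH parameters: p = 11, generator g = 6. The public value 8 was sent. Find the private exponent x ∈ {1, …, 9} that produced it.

7

Try successive powers of 6 modulo 11:
6^1 ≡ 6
6^2 ≡ 3
6^3 ≡ 7
6^4 ≡ 9
6^5 ≡ 10
6^6 ≡ 5
6^7 ≡ 8
Found: x = 7.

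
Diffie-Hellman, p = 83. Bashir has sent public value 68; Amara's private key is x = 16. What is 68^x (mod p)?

Shared key K = 68^16 mod 83.
68^1 ≡ 68 (mod 83)
68^2 = (68^1)^2 ≡ 68^2 = 4624 ≡ 59 (mod 83)
68^4 = (68^2)^2 ≡ 59^2 = 3481 ≡ 78 (mod 83)
68^8 = (68^4)^2 ≡ 78^2 = 6084 ≡ 25 (mod 83)
68^16 = (68^8)^2 ≡ 25^2 = 625 ≡ 44 (mod 83)

44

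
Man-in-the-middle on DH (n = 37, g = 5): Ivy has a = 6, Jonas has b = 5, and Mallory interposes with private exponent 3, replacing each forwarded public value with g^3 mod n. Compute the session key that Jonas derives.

29

Jonas receives Mallory's public value M = 5^3 mod 37 instead of the honest one.
5^1 ≡ 5 (mod 37)
5^2 = (5^1)^2 ≡ 5^2 = 25 ≡ 25 (mod 37)
5^3 = 5^2 · 5^1 ≡ 25 · 5 ≡ 14 (mod 37).
So M = 14. Jonas computes K = M^5 mod 37.
14^1 ≡ 14 (mod 37)
14^2 = (14^1)^2 ≡ 14^2 = 196 ≡ 11 (mod 37)
14^4 = (14^2)^2 ≡ 11^2 = 121 ≡ 10 (mod 37)
14^5 = 14^4 · 14^1 ≡ 10 · 14 ≡ 29 (mod 37).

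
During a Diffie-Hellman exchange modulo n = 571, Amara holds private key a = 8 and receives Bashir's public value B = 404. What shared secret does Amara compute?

Shared key K = 404^8 mod 571.
404^1 ≡ 404 (mod 571)
404^2 = (404^1)^2 ≡ 404^2 = 163216 ≡ 481 (mod 571)
404^4 = (404^2)^2 ≡ 481^2 = 231361 ≡ 106 (mod 571)
404^8 = (404^4)^2 ≡ 106^2 = 11236 ≡ 387 (mod 571)

387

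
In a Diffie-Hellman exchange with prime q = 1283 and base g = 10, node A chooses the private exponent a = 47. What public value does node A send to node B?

Public value = 10^47 (mod 1283).
10^1 ≡ 10 (mod 1283)
10^2 = (10^1)^2 ≡ 10^2 = 100 ≡ 100 (mod 1283)
10^4 = (10^2)^2 ≡ 100^2 = 10000 ≡ 1019 (mod 1283)
10^8 = (10^4)^2 ≡ 1019^2 = 1038361 ≡ 414 (mod 1283)
10^16 = (10^8)^2 ≡ 414^2 = 171396 ≡ 757 (mod 1283)
10^32 = (10^16)^2 ≡ 757^2 = 573049 ≡ 831 (mod 1283)
10^47 = 10^32 · 10^8 · 10^4 · 10^2 · 10^1 ≡ 831 · 414 · 1019 · 100 · 10 ≡ 168 (mod 1283).

168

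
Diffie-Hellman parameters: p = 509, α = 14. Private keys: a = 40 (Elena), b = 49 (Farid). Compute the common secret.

278

Elena sends A = α^a mod p = 14^40 mod 509.
14^1 ≡ 14 (mod 509)
14^2 = (14^1)^2 ≡ 14^2 = 196 ≡ 196 (mod 509)
14^4 = (14^2)^2 ≡ 196^2 = 38416 ≡ 241 (mod 509)
14^8 = (14^4)^2 ≡ 241^2 = 58081 ≡ 55 (mod 509)
14^16 = (14^8)^2 ≡ 55^2 = 3025 ≡ 480 (mod 509)
14^32 = (14^16)^2 ≡ 480^2 = 230400 ≡ 332 (mod 509)
14^40 = 14^32 · 14^8 ≡ 332 · 55 ≡ 445 (mod 509).
So A = 445. Farid then computes K = A^b mod p = 445^49 mod 509.
445^1 ≡ 445 (mod 509)
445^2 = (445^1)^2 ≡ 445^2 = 198025 ≡ 24 (mod 509)
445^4 = (445^2)^2 ≡ 24^2 = 576 ≡ 67 (mod 509)
445^8 = (445^4)^2 ≡ 67^2 = 4489 ≡ 417 (mod 509)
445^16 = (445^8)^2 ≡ 417^2 = 173889 ≡ 320 (mod 509)
445^32 = (445^16)^2 ≡ 320^2 = 102400 ≡ 91 (mod 509)
445^49 = 445^32 · 445^16 · 445^1 ≡ 91 · 320 · 445 ≡ 278 (mod 509).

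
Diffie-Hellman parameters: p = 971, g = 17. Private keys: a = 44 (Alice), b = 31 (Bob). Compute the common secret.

Bob sends B = g^b mod p = 17^31 mod 971.
17^1 ≡ 17 (mod 971)
17^2 = (17^1)^2 ≡ 17^2 = 289 ≡ 289 (mod 971)
17^4 = (17^2)^2 ≡ 289^2 = 83521 ≡ 15 (mod 971)
17^8 = (17^4)^2 ≡ 15^2 = 225 ≡ 225 (mod 971)
17^16 = (17^8)^2 ≡ 225^2 = 50625 ≡ 133 (mod 971)
17^31 = 17^16 · 17^8 · 17^4 · 17^2 · 17^1 ≡ 133 · 225 · 15 · 289 · 17 ≡ 298 (mod 971).
So B = 298. Alice then computes K = B^a mod p = 298^44 mod 971.
298^1 ≡ 298 (mod 971)
298^2 = (298^1)^2 ≡ 298^2 = 88804 ≡ 443 (mod 971)
298^4 = (298^2)^2 ≡ 443^2 = 196249 ≡ 107 (mod 971)
298^8 = (298^4)^2 ≡ 107^2 = 11449 ≡ 768 (mod 971)
298^16 = (298^8)^2 ≡ 768^2 = 589824 ≡ 427 (mod 971)
298^32 = (298^16)^2 ≡ 427^2 = 182329 ≡ 752 (mod 971)
298^44 = 298^32 · 298^8 · 298^4 ≡ 752 · 768 · 107 ≡ 941 (mod 971).

941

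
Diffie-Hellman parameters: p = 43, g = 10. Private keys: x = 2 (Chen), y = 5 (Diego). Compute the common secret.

23

Diego sends B = g^y mod p = 10^5 mod 43.
10^1 ≡ 10 (mod 43)
10^2 = (10^1)^2 ≡ 10^2 = 100 ≡ 14 (mod 43)
10^4 = (10^2)^2 ≡ 14^2 = 196 ≡ 24 (mod 43)
10^5 = 10^4 · 10^1 ≡ 24 · 10 ≡ 25 (mod 43).
So B = 25. Chen then computes K = B^x mod p = 25^2 mod 43.
25^1 ≡ 25 (mod 43)
25^2 = (25^1)^2 ≡ 25^2 = 625 ≡ 23 (mod 43)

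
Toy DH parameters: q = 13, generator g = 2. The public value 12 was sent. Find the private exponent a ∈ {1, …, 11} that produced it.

6

Try successive powers of 2 modulo 13:
2^1 ≡ 2
2^2 ≡ 4
2^3 ≡ 8
2^4 ≡ 3
2^5 ≡ 6
2^6 ≡ 12
Found: a = 6.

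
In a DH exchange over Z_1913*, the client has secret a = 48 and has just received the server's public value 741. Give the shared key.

1510

Shared key K = 741^48 mod 1913.
741^1 ≡ 741 (mod 1913)
741^2 = (741^1)^2 ≡ 741^2 = 549081 ≡ 50 (mod 1913)
741^4 = (741^2)^2 ≡ 50^2 = 2500 ≡ 587 (mod 1913)
741^8 = (741^4)^2 ≡ 587^2 = 344569 ≡ 229 (mod 1913)
741^16 = (741^8)^2 ≡ 229^2 = 52441 ≡ 790 (mod 1913)
741^32 = (741^16)^2 ≡ 790^2 = 624100 ≡ 462 (mod 1913)
741^48 = 741^32 · 741^16 ≡ 462 · 790 ≡ 1510 (mod 1913).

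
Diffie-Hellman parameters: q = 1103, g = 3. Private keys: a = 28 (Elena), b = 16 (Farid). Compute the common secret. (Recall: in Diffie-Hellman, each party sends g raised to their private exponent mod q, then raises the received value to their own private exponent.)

231

Elena sends A = g^a mod q = 3^28 mod 1103.
3^1 ≡ 3 (mod 1103)
3^2 = (3^1)^2 ≡ 3^2 = 9 ≡ 9 (mod 1103)
3^4 = (3^2)^2 ≡ 9^2 = 81 ≡ 81 (mod 1103)
3^8 = (3^4)^2 ≡ 81^2 = 6561 ≡ 1046 (mod 1103)
3^16 = (3^8)^2 ≡ 1046^2 = 1094116 ≡ 1043 (mod 1103)
3^28 = 3^16 · 3^8 · 3^4 ≡ 1043 · 1046 · 81 ≡ 167 (mod 1103).
So A = 167. Farid then computes K = A^b mod q = 167^16 mod 1103.
167^1 ≡ 167 (mod 1103)
167^2 = (167^1)^2 ≡ 167^2 = 27889 ≡ 314 (mod 1103)
167^4 = (167^2)^2 ≡ 314^2 = 98596 ≡ 429 (mod 1103)
167^8 = (167^4)^2 ≡ 429^2 = 184041 ≡ 943 (mod 1103)
167^16 = (167^8)^2 ≡ 943^2 = 889249 ≡ 231 (mod 1103)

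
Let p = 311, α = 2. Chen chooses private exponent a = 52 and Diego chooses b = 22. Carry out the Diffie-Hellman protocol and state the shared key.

162

Diego sends B = α^b mod p = 2^22 mod 311.
2^1 ≡ 2 (mod 311)
2^2 = (2^1)^2 ≡ 2^2 = 4 ≡ 4 (mod 311)
2^4 = (2^2)^2 ≡ 4^2 = 16 ≡ 16 (mod 311)
2^8 = (2^4)^2 ≡ 16^2 = 256 ≡ 256 (mod 311)
2^16 = (2^8)^2 ≡ 256^2 = 65536 ≡ 226 (mod 311)
2^22 = 2^16 · 2^4 · 2^2 ≡ 226 · 16 · 4 ≡ 158 (mod 311).
So B = 158. Chen then computes K = B^a mod p = 158^52 mod 311.
158^1 ≡ 158 (mod 311)
158^2 = (158^1)^2 ≡ 158^2 = 24964 ≡ 84 (mod 311)
158^4 = (158^2)^2 ≡ 84^2 = 7056 ≡ 214 (mod 311)
158^8 = (158^4)^2 ≡ 214^2 = 45796 ≡ 79 (mod 311)
158^16 = (158^8)^2 ≡ 79^2 = 6241 ≡ 21 (mod 311)
158^32 = (158^16)^2 ≡ 21^2 = 441 ≡ 130 (mod 311)
158^52 = 158^32 · 158^16 · 158^4 ≡ 130 · 21 · 214 ≡ 162 (mod 311).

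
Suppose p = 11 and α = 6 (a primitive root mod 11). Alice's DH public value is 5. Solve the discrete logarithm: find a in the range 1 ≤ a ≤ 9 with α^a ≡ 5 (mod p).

6

Try successive powers of 6 modulo 11:
6^1 ≡ 6
6^2 ≡ 3
6^3 ≡ 7
6^4 ≡ 9
6^5 ≡ 10
6^6 ≡ 5
Found: a = 6.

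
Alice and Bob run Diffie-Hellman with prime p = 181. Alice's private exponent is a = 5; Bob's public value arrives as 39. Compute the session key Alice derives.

43

Shared key K = 39^5 mod 181.
39^1 ≡ 39 (mod 181)
39^2 = (39^1)^2 ≡ 39^2 = 1521 ≡ 73 (mod 181)
39^4 = (39^2)^2 ≡ 73^2 = 5329 ≡ 80 (mod 181)
39^5 = 39^4 · 39^1 ≡ 80 · 39 ≡ 43 (mod 181).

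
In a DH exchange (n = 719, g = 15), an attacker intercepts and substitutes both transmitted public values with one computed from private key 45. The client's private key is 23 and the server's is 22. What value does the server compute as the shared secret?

The server receives an attacker's public value M = 15^45 mod 719 instead of the honest one.
15^1 ≡ 15 (mod 719)
15^2 = (15^1)^2 ≡ 15^2 = 225 ≡ 225 (mod 719)
15^4 = (15^2)^2 ≡ 225^2 = 50625 ≡ 295 (mod 719)
15^8 = (15^4)^2 ≡ 295^2 = 87025 ≡ 26 (mod 719)
15^16 = (15^8)^2 ≡ 26^2 = 676 ≡ 676 (mod 719)
15^32 = (15^16)^2 ≡ 676^2 = 456976 ≡ 411 (mod 719)
15^45 = 15^32 · 15^8 · 15^4 · 15^1 ≡ 411 · 26 · 295 · 15 ≡ 515 (mod 719).
So M = 515. The server computes K = M^22 mod 719.
515^1 ≡ 515 (mod 719)
515^2 = (515^1)^2 ≡ 515^2 = 265225 ≡ 633 (mod 719)
515^4 = (515^2)^2 ≡ 633^2 = 400689 ≡ 206 (mod 719)
515^8 = (515^4)^2 ≡ 206^2 = 42436 ≡ 15 (mod 719)
515^16 = (515^8)^2 ≡ 15^2 = 225 ≡ 225 (mod 719)
515^22 = 515^16 · 515^4 · 515^2 ≡ 225 · 206 · 633 ≡ 36 (mod 719).

36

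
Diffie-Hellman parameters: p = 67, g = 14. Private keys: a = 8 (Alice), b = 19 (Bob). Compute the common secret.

40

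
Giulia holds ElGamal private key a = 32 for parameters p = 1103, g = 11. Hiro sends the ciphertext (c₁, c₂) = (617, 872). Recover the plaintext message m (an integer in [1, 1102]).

515

Shared mask s = c₁^a mod p = 617^32 mod 1103.
617^1 ≡ 617 (mod 1103)
617^2 = (617^1)^2 ≡ 617^2 = 380689 ≡ 154 (mod 1103)
617^4 = (617^2)^2 ≡ 154^2 = 23716 ≡ 553 (mod 1103)
617^8 = (617^4)^2 ≡ 553^2 = 305809 ≡ 278 (mod 1103)
617^16 = (617^8)^2 ≡ 278^2 = 77284 ≡ 74 (mod 1103)
617^32 = (617^16)^2 ≡ 74^2 = 5476 ≡ 1064 (mod 1103)
So s = 1064; s⁻¹ ≡ 905 (mod 1103).
m = c₂ · s⁻¹ mod 1103 = 872 · 905 mod 1103 = 515.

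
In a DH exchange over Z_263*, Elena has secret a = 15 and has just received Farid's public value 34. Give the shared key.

Shared key K = 34^15 mod 263.
34^1 ≡ 34 (mod 263)
34^2 = (34^1)^2 ≡ 34^2 = 1156 ≡ 104 (mod 263)
34^4 = (34^2)^2 ≡ 104^2 = 10816 ≡ 33 (mod 263)
34^8 = (34^4)^2 ≡ 33^2 = 1089 ≡ 37 (mod 263)
34^15 = 34^8 · 34^4 · 34^2 · 34^1 ≡ 37 · 33 · 104 · 34 ≡ 48 (mod 263).

48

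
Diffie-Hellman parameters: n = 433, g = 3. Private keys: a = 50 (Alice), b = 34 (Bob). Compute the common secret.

Bob sends B = g^b mod n = 3^34 mod 433.
3^1 ≡ 3 (mod 433)
3^2 = (3^1)^2 ≡ 3^2 = 9 ≡ 9 (mod 433)
3^4 = (3^2)^2 ≡ 9^2 = 81 ≡ 81 (mod 433)
3^8 = (3^4)^2 ≡ 81^2 = 6561 ≡ 66 (mod 433)
3^16 = (3^8)^2 ≡ 66^2 = 4356 ≡ 26 (mod 433)
3^32 = (3^16)^2 ≡ 26^2 = 676 ≡ 243 (mod 433)
3^34 = 3^32 · 3^2 ≡ 243 · 9 ≡ 22 (mod 433).
So B = 22. Alice then computes K = B^a mod n = 22^50 mod 433.
22^1 ≡ 22 (mod 433)
22^2 = (22^1)^2 ≡ 22^2 = 484 ≡ 51 (mod 433)
22^4 = (22^2)^2 ≡ 51^2 = 2601 ≡ 3 (mod 433)
22^8 = (22^4)^2 ≡ 3^2 = 9 ≡ 9 (mod 433)
22^16 = (22^8)^2 ≡ 9^2 = 81 ≡ 81 (mod 433)
22^32 = (22^16)^2 ≡ 81^2 = 6561 ≡ 66 (mod 433)
22^50 = 22^32 · 22^16 · 22^2 ≡ 66 · 81 · 51 ≡ 289 (mod 433).

289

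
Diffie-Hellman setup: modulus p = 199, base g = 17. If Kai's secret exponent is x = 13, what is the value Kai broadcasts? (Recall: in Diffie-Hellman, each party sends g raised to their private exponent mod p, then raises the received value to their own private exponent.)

Public value = 17^13 mod 199.
17^1 ≡ 17 (mod 199)
17^2 = (17^1)^2 ≡ 17^2 = 289 ≡ 90 (mod 199)
17^4 = (17^2)^2 ≡ 90^2 = 8100 ≡ 140 (mod 199)
17^8 = (17^4)^2 ≡ 140^2 = 19600 ≡ 98 (mod 199)
17^13 = 17^8 · 17^4 · 17^1 ≡ 98 · 140 · 17 ≡ 12 (mod 199).

12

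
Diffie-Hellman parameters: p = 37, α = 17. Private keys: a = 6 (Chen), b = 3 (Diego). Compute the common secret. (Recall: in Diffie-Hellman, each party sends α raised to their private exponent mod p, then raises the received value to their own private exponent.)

36

Diego sends B = α^b mod p = 17^3 mod 37.
17^1 ≡ 17 (mod 37)
17^2 = (17^1)^2 ≡ 17^2 = 289 ≡ 30 (mod 37)
17^3 = 17^2 · 17^1 ≡ 30 · 17 ≡ 29 (mod 37).
So B = 29. Chen then computes K = B^a mod p = 29^6 mod 37.
29^1 ≡ 29 (mod 37)
29^2 = (29^1)^2 ≡ 29^2 = 841 ≡ 27 (mod 37)
29^4 = (29^2)^2 ≡ 27^2 = 729 ≡ 26 (mod 37)
29^6 = 29^4 · 29^2 ≡ 26 · 27 ≡ 36 (mod 37).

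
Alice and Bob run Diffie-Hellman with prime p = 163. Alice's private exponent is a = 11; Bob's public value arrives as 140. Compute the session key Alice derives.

Shared key K = 140^11 mod 163.
140^1 ≡ 140 (mod 163)
140^2 = (140^1)^2 ≡ 140^2 = 19600 ≡ 40 (mod 163)
140^4 = (140^2)^2 ≡ 40^2 = 1600 ≡ 133 (mod 163)
140^8 = (140^4)^2 ≡ 133^2 = 17689 ≡ 85 (mod 163)
140^11 = 140^8 · 140^2 · 140^1 ≡ 85 · 40 · 140 ≡ 40 (mod 163).

40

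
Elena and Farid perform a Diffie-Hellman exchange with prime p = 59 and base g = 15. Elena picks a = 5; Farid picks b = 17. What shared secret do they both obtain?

Elena sends A = g^a mod p = 15^5 mod 59.
15^1 ≡ 15 (mod 59)
15^2 = (15^1)^2 ≡ 15^2 = 225 ≡ 48 (mod 59)
15^4 = (15^2)^2 ≡ 48^2 = 2304 ≡ 3 (mod 59)
15^5 = 15^4 · 15^1 ≡ 3 · 15 ≡ 45 (mod 59).
So A = 45. Farid then computes K = A^b mod p = 45^17 mod 59.
45^1 ≡ 45 (mod 59)
45^2 = (45^1)^2 ≡ 45^2 = 2025 ≡ 19 (mod 59)
45^4 = (45^2)^2 ≡ 19^2 = 361 ≡ 7 (mod 59)
45^8 = (45^4)^2 ≡ 7^2 = 49 ≡ 49 (mod 59)
45^16 = (45^8)^2 ≡ 49^2 = 2401 ≡ 41 (mod 59)
45^17 = 45^16 · 45^1 ≡ 41 · 45 ≡ 16 (mod 59).

16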